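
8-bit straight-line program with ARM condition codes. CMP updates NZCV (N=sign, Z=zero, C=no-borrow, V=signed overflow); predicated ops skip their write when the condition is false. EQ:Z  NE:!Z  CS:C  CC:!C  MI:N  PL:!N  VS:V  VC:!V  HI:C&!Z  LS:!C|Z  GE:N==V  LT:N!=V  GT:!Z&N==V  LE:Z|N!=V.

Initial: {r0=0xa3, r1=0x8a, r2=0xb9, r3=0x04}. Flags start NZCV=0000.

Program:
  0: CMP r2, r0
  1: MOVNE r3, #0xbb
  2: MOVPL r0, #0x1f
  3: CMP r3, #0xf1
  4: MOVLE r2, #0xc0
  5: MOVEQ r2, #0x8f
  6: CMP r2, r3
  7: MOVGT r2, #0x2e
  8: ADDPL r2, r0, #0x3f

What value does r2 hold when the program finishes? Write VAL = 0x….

VAL = 0x5e

0: ✓ CMP  NZCV=0010
1: ✓ MOVNE  r3←0xbb
2: ✓ MOVPL  r0←0x1f
3: ✓ CMP  NZCV=1000
4: ✓ MOVLE  r2←0xc0
5: · MOVEQ
6: ✓ CMP  NZCV=0010
7: ✓ MOVGT  r2←0x2e
8: ✓ ADDPL  r2←0x5e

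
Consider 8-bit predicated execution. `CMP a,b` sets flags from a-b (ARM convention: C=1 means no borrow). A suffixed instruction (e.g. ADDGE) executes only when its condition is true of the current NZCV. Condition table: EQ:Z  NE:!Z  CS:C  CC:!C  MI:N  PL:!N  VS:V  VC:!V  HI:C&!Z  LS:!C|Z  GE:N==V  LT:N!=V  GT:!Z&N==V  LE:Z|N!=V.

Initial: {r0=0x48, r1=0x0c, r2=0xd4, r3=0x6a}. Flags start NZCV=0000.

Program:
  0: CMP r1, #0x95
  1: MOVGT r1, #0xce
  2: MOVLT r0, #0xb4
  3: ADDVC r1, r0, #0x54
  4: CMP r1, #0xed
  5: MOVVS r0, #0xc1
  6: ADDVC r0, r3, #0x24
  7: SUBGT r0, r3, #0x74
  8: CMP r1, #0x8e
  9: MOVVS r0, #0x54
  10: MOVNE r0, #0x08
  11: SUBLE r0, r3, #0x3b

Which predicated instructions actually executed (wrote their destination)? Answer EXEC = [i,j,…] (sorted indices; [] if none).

EXEC = [1,3,6,10]

0: ✓ CMP  NZCV=0000
1: ✓ MOVGT  r1←0xce
2: · MOVLT
3: ✓ ADDVC  r1←0x9c
4: ✓ CMP  NZCV=1000
5: · MOVVS
6: ✓ ADDVC  r0←0x8e
7: · SUBGT
8: ✓ CMP  NZCV=0010
9: · MOVVS
10: ✓ MOVNE  r0←0x08
11: · SUBLE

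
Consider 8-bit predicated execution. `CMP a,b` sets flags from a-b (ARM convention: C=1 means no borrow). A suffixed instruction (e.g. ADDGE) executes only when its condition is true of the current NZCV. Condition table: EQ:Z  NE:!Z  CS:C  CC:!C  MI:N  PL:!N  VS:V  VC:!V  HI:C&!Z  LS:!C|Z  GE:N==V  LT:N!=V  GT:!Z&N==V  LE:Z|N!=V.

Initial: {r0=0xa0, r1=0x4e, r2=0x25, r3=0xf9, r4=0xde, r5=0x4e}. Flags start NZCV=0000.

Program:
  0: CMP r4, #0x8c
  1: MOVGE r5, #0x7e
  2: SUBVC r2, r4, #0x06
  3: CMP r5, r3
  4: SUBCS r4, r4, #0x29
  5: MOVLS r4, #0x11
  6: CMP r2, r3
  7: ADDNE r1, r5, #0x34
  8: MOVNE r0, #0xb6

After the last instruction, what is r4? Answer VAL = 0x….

VAL = 0x11

0: ✓ CMP  NZCV=0010
1: ✓ MOVGE  r5←0x7e
2: ✓ SUBVC  r2←0xd8
3: ✓ CMP  NZCV=1001
4: · SUBCS
5: ✓ MOVLS  r4←0x11
6: ✓ CMP  NZCV=1000
7: ✓ ADDNE  r1←0xb2
8: ✓ MOVNE  r0←0xb6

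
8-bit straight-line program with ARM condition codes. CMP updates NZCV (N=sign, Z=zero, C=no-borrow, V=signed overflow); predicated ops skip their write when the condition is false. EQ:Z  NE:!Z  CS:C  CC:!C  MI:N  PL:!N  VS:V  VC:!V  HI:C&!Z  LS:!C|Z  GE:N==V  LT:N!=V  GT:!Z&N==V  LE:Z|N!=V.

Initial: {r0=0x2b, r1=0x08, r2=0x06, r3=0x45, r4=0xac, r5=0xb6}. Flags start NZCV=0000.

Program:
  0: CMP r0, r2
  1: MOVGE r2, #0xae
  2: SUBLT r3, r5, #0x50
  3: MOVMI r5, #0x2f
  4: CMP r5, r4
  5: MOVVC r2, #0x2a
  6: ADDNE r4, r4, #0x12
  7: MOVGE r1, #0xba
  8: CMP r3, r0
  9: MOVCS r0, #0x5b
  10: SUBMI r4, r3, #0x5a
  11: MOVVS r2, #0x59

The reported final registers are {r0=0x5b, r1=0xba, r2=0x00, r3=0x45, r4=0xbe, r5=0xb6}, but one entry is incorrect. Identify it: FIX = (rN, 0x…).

FIX = (r2, 0x2a)

[0] flags=0010 → (cmp)
[1] flags=0010 GE?T → r2=0xae
[2] flags=0010 LT?F → skip
[3] flags=0010 MI?F → skip
[4] flags=0010 → (cmp)
[5] flags=0010 VC?T → r2=0x2a
[6] flags=0010 NE?T → r4=0xbe
[7] flags=0010 GE?T → r1=0xba
[8] flags=0010 → (cmp)
[9] flags=0010 CS?T → r0=0x5b
[10] flags=0010 MI?F → skip
[11] flags=0010 VS?F → skip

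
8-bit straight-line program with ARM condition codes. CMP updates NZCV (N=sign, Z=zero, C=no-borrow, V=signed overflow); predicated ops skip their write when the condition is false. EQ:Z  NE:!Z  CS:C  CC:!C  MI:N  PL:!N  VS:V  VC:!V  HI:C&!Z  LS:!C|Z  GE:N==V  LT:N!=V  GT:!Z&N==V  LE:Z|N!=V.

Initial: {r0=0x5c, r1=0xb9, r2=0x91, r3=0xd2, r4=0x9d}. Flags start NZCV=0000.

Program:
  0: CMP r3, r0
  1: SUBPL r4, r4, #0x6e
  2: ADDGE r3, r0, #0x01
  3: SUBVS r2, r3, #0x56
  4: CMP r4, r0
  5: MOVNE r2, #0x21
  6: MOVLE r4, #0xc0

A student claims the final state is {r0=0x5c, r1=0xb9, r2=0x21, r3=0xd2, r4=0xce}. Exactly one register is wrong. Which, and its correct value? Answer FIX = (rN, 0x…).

FIX = (r4, 0xc0)

0: ✓ CMP  NZCV=0011
1: ✓ SUBPL  r4←0x2f
2: · ADDGE
3: ✓ SUBVS  r2←0x7c
4: ✓ CMP  NZCV=1000
5: ✓ MOVNE  r2←0x21
6: ✓ MOVLE  r4←0xc0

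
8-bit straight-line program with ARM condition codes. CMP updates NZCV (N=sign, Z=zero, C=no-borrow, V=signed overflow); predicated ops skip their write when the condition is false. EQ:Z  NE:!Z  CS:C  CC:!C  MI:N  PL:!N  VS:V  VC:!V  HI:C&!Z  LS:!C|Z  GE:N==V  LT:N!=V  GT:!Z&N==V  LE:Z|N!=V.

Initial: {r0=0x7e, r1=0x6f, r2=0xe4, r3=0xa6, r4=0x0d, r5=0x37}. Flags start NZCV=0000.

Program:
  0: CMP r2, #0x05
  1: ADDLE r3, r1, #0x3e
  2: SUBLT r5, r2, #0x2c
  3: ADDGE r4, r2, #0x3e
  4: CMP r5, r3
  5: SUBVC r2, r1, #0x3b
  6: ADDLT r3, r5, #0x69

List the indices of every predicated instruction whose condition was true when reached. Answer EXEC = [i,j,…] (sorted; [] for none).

EXEC = [1,2,5]

[0] flags=1010 → (cmp)
[1] flags=1010 LE?T → r3=0xad
[2] flags=1010 LT?T → r5=0xb8
[3] flags=1010 GE?F → skip
[4] flags=0010 → (cmp)
[5] flags=0010 VC?T → r2=0x34
[6] flags=0010 LT?F → skip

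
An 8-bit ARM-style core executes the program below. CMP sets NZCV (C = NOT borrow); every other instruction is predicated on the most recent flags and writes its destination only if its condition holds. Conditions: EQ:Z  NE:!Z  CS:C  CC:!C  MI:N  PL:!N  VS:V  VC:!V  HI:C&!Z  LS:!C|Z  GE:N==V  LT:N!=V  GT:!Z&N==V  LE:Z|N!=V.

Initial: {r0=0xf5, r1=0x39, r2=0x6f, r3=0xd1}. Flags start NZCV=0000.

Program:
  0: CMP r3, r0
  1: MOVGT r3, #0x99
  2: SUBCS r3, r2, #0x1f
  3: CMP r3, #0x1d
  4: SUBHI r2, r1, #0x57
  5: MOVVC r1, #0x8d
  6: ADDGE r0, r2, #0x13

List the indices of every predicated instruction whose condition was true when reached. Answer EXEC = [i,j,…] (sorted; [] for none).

EXEC = [4,5]

[0] flags=1000 → (cmp)
[1] flags=1000 GT?F → skip
[2] flags=1000 CS?F → skip
[3] flags=1010 → (cmp)
[4] flags=1010 HI?T → r2=0xe2
[5] flags=1010 VC?T → r1=0x8d
[6] flags=1010 GE?F → skip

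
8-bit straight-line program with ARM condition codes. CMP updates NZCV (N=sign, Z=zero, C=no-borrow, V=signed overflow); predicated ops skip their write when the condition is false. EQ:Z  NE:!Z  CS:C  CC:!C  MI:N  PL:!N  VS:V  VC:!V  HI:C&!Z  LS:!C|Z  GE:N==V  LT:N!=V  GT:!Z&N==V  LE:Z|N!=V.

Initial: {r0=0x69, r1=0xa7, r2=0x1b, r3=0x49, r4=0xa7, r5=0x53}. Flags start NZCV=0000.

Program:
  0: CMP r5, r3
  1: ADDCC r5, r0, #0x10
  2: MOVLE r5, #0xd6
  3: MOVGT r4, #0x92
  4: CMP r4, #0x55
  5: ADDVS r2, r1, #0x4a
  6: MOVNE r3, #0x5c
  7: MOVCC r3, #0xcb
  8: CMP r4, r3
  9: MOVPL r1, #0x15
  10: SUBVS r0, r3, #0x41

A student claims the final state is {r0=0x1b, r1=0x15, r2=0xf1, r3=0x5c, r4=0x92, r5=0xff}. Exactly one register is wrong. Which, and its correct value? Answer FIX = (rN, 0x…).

FIX = (r5, 0x53)

[0] flags=0010 → (cmp)
[1] flags=0010 CC?F → skip
[2] flags=0010 LE?F → skip
[3] flags=0010 GT?T → r4=0x92
[4] flags=0011 → (cmp)
[5] flags=0011 VS?T → r2=0xf1
[6] flags=0011 NE?T → r3=0x5c
[7] flags=0011 CC?F → skip
[8] flags=0011 → (cmp)
[9] flags=0011 PL?T → r1=0x15
[10] flags=0011 VS?T → r0=0x1b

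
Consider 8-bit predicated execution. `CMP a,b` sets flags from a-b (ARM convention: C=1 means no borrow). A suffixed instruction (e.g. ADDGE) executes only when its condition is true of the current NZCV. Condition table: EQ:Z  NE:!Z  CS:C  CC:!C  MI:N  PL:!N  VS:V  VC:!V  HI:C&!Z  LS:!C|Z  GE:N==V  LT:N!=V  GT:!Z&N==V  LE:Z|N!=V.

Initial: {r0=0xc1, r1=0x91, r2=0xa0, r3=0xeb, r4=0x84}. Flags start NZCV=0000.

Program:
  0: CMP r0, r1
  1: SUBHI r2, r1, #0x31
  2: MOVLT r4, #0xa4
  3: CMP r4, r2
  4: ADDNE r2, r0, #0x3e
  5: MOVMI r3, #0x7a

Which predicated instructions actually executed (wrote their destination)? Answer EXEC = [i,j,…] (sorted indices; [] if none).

0: ✓ CMP  NZCV=0010
1: ✓ SUBHI  r2←0x60
2: · MOVLT
3: ✓ CMP  NZCV=0011
4: ✓ ADDNE  r2←0xff
5: · MOVMI

EXEC = [1,4]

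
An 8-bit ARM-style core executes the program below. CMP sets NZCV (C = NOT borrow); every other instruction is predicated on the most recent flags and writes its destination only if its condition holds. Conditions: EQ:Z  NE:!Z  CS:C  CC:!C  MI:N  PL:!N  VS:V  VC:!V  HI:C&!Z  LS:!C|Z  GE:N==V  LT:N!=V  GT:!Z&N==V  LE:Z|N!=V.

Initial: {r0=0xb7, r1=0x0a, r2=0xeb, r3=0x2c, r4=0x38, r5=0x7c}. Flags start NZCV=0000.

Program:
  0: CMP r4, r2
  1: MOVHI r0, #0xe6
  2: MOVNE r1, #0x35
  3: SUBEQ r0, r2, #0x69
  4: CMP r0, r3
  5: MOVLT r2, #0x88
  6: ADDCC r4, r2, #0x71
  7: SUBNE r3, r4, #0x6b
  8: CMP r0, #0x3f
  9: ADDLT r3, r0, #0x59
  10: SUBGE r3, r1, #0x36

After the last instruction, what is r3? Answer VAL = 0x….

0: ✓ CMP  NZCV=0000
1: · MOVHI
2: ✓ MOVNE  r1←0x35
3: · SUBEQ
4: ✓ CMP  NZCV=1010
5: ✓ MOVLT  r2←0x88
6: · ADDCC
7: ✓ SUBNE  r3←0xcd
8: ✓ CMP  NZCV=0011
9: ✓ ADDLT  r3←0x10
10: · SUBGE

VAL = 0x10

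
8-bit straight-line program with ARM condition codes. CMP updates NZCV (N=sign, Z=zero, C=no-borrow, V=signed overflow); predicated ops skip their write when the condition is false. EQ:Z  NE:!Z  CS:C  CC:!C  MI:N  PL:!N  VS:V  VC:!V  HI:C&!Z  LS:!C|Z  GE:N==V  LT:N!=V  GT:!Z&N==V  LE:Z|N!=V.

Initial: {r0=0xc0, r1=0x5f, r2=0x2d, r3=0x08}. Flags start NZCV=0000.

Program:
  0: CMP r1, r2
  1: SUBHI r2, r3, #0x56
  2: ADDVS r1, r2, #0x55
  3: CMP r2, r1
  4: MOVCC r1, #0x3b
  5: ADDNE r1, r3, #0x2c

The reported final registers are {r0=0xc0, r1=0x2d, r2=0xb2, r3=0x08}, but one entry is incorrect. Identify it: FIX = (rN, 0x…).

FIX = (r1, 0x34)

0: ✓ CMP  NZCV=0010
1: ✓ SUBHI  r2←0xb2
2: · ADDVS
3: ✓ CMP  NZCV=0011
4: · MOVCC
5: ✓ ADDNE  r1←0x34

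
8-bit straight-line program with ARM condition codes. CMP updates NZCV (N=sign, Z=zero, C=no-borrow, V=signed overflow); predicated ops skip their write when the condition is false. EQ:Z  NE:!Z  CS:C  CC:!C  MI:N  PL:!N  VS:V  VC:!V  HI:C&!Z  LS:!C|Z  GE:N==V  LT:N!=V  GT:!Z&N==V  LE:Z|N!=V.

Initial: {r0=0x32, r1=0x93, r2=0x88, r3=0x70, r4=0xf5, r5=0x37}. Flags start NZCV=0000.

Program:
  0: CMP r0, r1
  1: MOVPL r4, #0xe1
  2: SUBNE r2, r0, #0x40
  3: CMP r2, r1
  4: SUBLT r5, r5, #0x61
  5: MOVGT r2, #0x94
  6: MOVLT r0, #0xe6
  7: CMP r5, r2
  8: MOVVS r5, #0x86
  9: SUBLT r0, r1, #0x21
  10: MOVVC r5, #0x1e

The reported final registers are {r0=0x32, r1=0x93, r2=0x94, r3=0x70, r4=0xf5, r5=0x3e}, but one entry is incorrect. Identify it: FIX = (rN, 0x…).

FIX = (r5, 0x86)

0: ✓ CMP  NZCV=1001
1: · MOVPL
2: ✓ SUBNE  r2←0xf2
3: ✓ CMP  NZCV=0010
4: · SUBLT
5: ✓ MOVGT  r2←0x94
6: · MOVLT
7: ✓ CMP  NZCV=1001
8: ✓ MOVVS  r5←0x86
9: · SUBLT
10: · MOVVC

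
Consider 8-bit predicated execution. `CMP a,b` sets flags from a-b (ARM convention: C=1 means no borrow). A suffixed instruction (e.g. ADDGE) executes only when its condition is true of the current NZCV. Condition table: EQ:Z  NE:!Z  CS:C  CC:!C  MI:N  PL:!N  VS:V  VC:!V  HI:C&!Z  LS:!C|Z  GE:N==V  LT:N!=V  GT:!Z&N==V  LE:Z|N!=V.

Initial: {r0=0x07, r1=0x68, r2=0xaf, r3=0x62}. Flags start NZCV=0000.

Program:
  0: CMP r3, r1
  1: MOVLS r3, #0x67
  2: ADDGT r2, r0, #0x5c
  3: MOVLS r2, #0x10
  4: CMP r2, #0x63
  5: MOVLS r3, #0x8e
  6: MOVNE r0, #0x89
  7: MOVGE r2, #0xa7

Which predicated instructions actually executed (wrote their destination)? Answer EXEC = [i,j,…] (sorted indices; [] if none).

EXEC = [1,3,5,6]

0: ✓ CMP  NZCV=1000
1: ✓ MOVLS  r3←0x67
2: · ADDGT
3: ✓ MOVLS  r2←0x10
4: ✓ CMP  NZCV=1000
5: ✓ MOVLS  r3←0x8e
6: ✓ MOVNE  r0←0x89
7: · MOVGE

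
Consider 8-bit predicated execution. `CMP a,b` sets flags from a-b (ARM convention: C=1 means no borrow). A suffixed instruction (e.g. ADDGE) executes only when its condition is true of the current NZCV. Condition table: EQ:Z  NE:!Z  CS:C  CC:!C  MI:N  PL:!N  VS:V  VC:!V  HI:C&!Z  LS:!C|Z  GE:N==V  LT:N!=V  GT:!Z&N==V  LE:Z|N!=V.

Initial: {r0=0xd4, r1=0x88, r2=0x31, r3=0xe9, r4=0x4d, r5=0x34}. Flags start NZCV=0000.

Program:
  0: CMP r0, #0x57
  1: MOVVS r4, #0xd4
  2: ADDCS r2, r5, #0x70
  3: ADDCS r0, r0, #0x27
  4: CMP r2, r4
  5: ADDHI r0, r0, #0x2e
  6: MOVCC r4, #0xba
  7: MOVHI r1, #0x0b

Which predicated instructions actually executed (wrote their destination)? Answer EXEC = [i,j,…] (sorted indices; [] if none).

[0] flags=0011 → (cmp)
[1] flags=0011 VS?T → r4=0xd4
[2] flags=0011 CS?T → r2=0xa4
[3] flags=0011 CS?T → r0=0xfb
[4] flags=1000 → (cmp)
[5] flags=1000 HI?F → skip
[6] flags=1000 CC?T → r4=0xba
[7] flags=1000 HI?F → skip

EXEC = [1,2,3,6]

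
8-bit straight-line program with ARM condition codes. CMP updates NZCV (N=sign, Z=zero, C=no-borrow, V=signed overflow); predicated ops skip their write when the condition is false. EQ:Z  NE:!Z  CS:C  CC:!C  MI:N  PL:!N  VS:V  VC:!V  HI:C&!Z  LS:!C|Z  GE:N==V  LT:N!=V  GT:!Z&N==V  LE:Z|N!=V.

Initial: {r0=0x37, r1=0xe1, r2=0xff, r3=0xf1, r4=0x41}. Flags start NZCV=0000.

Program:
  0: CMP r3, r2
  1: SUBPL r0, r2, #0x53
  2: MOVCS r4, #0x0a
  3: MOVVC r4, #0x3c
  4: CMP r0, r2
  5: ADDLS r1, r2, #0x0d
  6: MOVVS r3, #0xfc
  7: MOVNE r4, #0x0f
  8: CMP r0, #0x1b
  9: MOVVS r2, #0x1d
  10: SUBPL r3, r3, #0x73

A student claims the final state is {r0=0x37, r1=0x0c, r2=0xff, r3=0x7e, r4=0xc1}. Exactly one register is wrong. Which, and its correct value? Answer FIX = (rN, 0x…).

0: ✓ CMP  NZCV=1000
1: · SUBPL
2: · MOVCS
3: ✓ MOVVC  r4←0x3c
4: ✓ CMP  NZCV=0000
5: ✓ ADDLS  r1←0x0c
6: · MOVVS
7: ✓ MOVNE  r4←0x0f
8: ✓ CMP  NZCV=0010
9: · MOVVS
10: ✓ SUBPL  r3←0x7e

FIX = (r4, 0x0f)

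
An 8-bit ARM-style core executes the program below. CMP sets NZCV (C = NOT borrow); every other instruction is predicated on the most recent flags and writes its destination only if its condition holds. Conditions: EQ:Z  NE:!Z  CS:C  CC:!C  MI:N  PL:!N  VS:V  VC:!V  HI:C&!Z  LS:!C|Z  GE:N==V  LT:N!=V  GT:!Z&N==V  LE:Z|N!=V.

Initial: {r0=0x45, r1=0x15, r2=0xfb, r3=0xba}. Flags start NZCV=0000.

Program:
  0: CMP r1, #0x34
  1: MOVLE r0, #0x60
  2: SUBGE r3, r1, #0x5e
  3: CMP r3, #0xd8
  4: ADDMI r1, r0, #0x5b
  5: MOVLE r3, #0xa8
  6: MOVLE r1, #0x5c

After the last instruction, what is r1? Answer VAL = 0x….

[0] flags=1000 → (cmp)
[1] flags=1000 LE?T → r0=0x60
[2] flags=1000 GE?F → skip
[3] flags=1000 → (cmp)
[4] flags=1000 MI?T → r1=0xbb
[5] flags=1000 LE?T → r3=0xa8
[6] flags=1000 LE?T → r1=0x5c

VAL = 0x5c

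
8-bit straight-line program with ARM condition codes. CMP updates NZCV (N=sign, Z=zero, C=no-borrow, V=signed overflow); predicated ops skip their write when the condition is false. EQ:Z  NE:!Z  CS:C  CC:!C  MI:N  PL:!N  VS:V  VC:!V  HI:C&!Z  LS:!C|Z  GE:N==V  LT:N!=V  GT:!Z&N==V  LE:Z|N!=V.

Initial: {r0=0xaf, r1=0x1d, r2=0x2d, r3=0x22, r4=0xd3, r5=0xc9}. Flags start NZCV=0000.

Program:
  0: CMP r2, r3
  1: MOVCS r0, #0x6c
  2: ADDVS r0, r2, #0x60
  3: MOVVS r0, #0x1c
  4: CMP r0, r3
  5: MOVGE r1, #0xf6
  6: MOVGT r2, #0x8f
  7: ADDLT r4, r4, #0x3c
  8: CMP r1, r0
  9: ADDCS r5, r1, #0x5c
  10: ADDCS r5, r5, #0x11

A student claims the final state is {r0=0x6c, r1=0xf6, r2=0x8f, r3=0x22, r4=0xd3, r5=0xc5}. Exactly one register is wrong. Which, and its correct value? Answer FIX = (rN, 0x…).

[0] flags=0010 → (cmp)
[1] flags=0010 CS?T → r0=0x6c
[2] flags=0010 VS?F → skip
[3] flags=0010 VS?F → skip
[4] flags=0010 → (cmp)
[5] flags=0010 GE?T → r1=0xf6
[6] flags=0010 GT?T → r2=0x8f
[7] flags=0010 LT?F → skip
[8] flags=1010 → (cmp)
[9] flags=1010 CS?T → r5=0x52
[10] flags=1010 CS?T → r5=0x63

FIX = (r5, 0x63)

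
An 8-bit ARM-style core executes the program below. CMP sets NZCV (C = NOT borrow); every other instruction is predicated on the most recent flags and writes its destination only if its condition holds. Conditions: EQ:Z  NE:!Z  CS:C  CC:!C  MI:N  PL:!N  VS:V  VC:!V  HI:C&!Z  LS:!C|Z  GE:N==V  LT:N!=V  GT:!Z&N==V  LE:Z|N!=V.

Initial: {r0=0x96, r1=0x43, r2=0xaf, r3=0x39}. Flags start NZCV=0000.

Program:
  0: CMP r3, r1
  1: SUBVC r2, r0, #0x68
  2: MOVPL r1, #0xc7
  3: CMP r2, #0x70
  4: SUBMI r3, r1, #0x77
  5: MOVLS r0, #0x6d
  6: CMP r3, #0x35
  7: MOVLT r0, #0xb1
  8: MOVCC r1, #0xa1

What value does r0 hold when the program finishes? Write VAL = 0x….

0: ✓ CMP  NZCV=1000
1: ✓ SUBVC  r2←0x2e
2: · MOVPL
3: ✓ CMP  NZCV=1000
4: ✓ SUBMI  r3←0xcc
5: ✓ MOVLS  r0←0x6d
6: ✓ CMP  NZCV=1010
7: ✓ MOVLT  r0←0xb1
8: · MOVCC

VAL = 0xb1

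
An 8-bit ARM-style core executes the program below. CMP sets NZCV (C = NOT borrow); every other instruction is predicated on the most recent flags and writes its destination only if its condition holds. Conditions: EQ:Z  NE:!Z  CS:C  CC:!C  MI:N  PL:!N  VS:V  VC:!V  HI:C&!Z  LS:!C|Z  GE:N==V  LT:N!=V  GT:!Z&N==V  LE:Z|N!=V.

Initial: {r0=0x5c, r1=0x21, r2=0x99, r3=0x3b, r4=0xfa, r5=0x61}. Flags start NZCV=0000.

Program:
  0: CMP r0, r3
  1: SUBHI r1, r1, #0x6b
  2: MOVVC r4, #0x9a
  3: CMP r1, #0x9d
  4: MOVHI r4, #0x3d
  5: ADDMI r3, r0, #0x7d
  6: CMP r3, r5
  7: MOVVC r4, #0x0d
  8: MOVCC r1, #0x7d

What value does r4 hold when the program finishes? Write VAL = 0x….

VAL = 0x0d

[0] flags=0010 → (cmp)
[1] flags=0010 HI?T → r1=0xb6
[2] flags=0010 VC?T → r4=0x9a
[3] flags=0010 → (cmp)
[4] flags=0010 HI?T → r4=0x3d
[5] flags=0010 MI?F → skip
[6] flags=1000 → (cmp)
[7] flags=1000 VC?T → r4=0x0d
[8] flags=1000 CC?T → r1=0x7d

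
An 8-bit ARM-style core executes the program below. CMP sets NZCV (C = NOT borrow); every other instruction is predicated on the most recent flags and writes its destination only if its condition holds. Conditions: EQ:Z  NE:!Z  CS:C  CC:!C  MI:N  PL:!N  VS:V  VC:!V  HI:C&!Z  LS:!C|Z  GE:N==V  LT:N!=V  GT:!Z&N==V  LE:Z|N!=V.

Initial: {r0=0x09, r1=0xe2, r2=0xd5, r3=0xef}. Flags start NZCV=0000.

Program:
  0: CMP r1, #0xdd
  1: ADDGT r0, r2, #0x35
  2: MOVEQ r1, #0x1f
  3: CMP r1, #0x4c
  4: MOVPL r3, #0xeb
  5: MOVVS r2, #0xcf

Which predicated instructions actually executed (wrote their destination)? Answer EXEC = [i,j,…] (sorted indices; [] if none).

EXEC = [1]

[0] flags=0010 → (cmp)
[1] flags=0010 GT?T → r0=0x0a
[2] flags=0010 EQ?F → skip
[3] flags=1010 → (cmp)
[4] flags=1010 PL?F → skip
[5] flags=1010 VS?F → skip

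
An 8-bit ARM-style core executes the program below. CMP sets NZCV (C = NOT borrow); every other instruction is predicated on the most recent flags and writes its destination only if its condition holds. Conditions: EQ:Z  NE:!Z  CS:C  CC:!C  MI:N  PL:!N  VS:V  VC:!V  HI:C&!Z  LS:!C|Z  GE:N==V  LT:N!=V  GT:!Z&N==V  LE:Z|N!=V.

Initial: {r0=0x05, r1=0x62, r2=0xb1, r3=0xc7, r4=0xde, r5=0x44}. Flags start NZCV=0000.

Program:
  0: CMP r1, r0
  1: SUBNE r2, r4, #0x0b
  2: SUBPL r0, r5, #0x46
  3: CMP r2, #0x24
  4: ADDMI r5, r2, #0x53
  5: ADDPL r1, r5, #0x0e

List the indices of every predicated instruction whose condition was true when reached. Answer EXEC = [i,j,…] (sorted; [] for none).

[0] flags=0010 → (cmp)
[1] flags=0010 NE?T → r2=0xd3
[2] flags=0010 PL?T → r0=0xfe
[3] flags=1010 → (cmp)
[4] flags=1010 MI?T → r5=0x26
[5] flags=1010 PL?F → skip

EXEC = [1,2,4]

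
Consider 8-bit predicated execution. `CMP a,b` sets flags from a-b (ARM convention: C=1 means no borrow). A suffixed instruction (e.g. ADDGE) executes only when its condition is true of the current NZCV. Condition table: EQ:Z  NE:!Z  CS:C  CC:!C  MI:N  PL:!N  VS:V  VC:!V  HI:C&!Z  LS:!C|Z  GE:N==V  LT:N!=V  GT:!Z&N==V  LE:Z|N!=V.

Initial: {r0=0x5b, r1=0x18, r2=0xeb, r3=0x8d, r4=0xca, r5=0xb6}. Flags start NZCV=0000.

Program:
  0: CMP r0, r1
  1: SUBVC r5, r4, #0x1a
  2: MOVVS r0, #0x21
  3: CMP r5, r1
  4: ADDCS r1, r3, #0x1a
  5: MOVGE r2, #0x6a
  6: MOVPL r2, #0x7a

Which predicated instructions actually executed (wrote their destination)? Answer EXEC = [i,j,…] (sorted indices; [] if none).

EXEC = [1,4]

[0] flags=0010 → (cmp)
[1] flags=0010 VC?T → r5=0xb0
[2] flags=0010 VS?F → skip
[3] flags=1010 → (cmp)
[4] flags=1010 CS?T → r1=0xa7
[5] flags=1010 GE?F → skip
[6] flags=1010 PL?F → skip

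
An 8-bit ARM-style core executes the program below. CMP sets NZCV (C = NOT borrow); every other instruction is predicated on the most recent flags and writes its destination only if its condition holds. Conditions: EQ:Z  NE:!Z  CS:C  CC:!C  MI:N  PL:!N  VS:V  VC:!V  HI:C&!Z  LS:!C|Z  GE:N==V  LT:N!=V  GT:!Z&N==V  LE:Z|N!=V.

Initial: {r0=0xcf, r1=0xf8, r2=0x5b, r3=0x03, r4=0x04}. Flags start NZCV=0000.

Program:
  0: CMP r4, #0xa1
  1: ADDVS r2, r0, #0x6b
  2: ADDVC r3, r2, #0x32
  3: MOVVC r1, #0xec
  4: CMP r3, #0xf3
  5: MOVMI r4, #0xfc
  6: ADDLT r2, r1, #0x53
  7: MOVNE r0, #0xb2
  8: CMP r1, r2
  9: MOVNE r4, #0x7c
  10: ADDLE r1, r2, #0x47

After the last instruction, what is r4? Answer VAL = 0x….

VAL = 0x7c

[0] flags=0000 → (cmp)
[1] flags=0000 VS?F → skip
[2] flags=0000 VC?T → r3=0x8d
[3] flags=0000 VC?T → r1=0xec
[4] flags=1000 → (cmp)
[5] flags=1000 MI?T → r4=0xfc
[6] flags=1000 LT?T → r2=0x3f
[7] flags=1000 NE?T → r0=0xb2
[8] flags=1010 → (cmp)
[9] flags=1010 NE?T → r4=0x7c
[10] flags=1010 LE?T → r1=0x86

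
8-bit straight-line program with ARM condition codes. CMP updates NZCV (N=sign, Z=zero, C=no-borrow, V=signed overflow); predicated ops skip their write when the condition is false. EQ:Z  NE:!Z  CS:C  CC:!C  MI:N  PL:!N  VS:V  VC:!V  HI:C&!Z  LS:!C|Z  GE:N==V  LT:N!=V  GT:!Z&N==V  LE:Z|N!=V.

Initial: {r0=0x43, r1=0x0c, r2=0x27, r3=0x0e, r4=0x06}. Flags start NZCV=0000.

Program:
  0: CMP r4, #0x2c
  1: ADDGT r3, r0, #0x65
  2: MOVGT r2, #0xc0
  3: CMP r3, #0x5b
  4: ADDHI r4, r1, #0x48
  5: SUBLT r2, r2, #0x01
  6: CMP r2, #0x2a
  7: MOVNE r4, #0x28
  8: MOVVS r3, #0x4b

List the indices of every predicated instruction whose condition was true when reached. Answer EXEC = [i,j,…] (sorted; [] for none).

EXEC = [5,7]

0: ✓ CMP  NZCV=1000
1: · ADDGT
2: · MOVGT
3: ✓ CMP  NZCV=1000
4: · ADDHI
5: ✓ SUBLT  r2←0x26
6: ✓ CMP  NZCV=1000
7: ✓ MOVNE  r4←0x28
8: · MOVVS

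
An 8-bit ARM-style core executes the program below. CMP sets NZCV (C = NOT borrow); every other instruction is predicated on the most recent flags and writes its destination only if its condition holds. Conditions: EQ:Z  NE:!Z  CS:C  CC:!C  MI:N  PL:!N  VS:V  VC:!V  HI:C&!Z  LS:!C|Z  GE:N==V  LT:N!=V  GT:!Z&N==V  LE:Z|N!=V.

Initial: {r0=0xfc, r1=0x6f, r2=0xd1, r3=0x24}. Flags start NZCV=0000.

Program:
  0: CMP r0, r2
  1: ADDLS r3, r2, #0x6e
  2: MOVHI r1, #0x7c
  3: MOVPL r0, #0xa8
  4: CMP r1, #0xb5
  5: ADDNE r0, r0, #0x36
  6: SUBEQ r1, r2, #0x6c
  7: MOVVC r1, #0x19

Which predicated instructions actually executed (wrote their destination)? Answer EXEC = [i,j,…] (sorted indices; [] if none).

EXEC = [2,3,5]

[0] flags=0010 → (cmp)
[1] flags=0010 LS?F → skip
[2] flags=0010 HI?T → r1=0x7c
[3] flags=0010 PL?T → r0=0xa8
[4] flags=1001 → (cmp)
[5] flags=1001 NE?T → r0=0xde
[6] flags=1001 EQ?F → skip
[7] flags=1001 VC?F → skip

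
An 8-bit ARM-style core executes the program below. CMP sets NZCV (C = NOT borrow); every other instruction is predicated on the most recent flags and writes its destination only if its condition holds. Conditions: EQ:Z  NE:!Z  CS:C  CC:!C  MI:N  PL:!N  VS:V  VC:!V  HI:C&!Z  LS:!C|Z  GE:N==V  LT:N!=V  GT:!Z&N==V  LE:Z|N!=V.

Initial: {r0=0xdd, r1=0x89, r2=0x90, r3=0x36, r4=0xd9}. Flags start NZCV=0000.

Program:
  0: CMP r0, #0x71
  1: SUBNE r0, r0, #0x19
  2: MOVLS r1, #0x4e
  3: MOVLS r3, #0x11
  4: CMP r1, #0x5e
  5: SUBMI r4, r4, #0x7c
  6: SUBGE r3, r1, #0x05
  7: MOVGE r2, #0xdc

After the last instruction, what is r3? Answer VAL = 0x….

[0] flags=0011 → (cmp)
[1] flags=0011 NE?T → r0=0xc4
[2] flags=0011 LS?F → skip
[3] flags=0011 LS?F → skip
[4] flags=0011 → (cmp)
[5] flags=0011 MI?F → skip
[6] flags=0011 GE?F → skip
[7] flags=0011 GE?F → skip

VAL = 0x36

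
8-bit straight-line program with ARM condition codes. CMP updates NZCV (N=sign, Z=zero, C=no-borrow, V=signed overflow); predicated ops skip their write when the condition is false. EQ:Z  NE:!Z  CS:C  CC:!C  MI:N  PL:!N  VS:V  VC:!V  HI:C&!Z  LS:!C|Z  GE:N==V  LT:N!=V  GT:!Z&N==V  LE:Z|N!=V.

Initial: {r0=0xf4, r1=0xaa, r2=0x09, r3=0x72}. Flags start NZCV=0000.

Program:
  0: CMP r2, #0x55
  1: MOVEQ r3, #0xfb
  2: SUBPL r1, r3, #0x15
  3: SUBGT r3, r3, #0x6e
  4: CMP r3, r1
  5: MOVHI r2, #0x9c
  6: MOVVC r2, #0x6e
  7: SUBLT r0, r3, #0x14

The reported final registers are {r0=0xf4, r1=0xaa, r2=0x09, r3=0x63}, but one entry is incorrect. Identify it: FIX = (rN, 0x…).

FIX = (r3, 0x72)

0: ✓ CMP  NZCV=1000
1: · MOVEQ
2: · SUBPL
3: · SUBGT
4: ✓ CMP  NZCV=1001
5: · MOVHI
6: · MOVVC
7: · SUBLT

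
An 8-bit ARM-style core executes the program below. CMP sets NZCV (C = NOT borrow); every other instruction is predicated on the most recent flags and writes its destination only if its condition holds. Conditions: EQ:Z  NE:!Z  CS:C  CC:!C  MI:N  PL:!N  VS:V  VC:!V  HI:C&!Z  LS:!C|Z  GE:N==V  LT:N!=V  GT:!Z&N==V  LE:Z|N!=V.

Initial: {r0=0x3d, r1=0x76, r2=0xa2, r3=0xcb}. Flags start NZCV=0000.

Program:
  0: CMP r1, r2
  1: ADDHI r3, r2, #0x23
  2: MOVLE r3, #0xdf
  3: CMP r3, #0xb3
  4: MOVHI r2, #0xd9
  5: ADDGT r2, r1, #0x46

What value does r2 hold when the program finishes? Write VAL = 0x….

VAL = 0xbc

[0] flags=1001 → (cmp)
[1] flags=1001 HI?F → skip
[2] flags=1001 LE?F → skip
[3] flags=0010 → (cmp)
[4] flags=0010 HI?T → r2=0xd9
[5] flags=0010 GT?T → r2=0xbc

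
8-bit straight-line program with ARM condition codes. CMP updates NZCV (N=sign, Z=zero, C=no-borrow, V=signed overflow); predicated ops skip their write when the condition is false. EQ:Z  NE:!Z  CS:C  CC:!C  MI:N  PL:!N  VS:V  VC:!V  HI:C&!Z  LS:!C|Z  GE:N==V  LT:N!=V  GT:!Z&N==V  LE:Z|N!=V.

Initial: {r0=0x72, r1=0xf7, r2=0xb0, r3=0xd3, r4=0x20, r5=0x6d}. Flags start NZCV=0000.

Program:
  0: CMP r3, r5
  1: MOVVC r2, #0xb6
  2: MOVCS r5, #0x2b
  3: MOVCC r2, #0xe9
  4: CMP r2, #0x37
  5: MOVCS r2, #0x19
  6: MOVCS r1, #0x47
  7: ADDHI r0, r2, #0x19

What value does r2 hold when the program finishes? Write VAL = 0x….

0: ✓ CMP  NZCV=0011
1: · MOVVC
2: ✓ MOVCS  r5←0x2b
3: · MOVCC
4: ✓ CMP  NZCV=0011
5: ✓ MOVCS  r2←0x19
6: ✓ MOVCS  r1←0x47
7: ✓ ADDHI  r0←0x32

VAL = 0x19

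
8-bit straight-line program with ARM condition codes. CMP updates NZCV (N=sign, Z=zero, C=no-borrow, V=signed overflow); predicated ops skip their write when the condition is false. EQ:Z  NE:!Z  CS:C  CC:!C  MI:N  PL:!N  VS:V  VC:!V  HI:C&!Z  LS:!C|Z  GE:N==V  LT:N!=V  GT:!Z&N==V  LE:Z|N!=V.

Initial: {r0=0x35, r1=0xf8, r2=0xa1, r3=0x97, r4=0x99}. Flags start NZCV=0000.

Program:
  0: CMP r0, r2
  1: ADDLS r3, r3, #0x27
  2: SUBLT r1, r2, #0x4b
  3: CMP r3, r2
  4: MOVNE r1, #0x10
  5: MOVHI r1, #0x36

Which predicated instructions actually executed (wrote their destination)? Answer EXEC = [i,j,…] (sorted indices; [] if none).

[0] flags=1001 → (cmp)
[1] flags=1001 LS?T → r3=0xbe
[2] flags=1001 LT?F → skip
[3] flags=0010 → (cmp)
[4] flags=0010 NE?T → r1=0x10
[5] flags=0010 HI?T → r1=0x36

EXEC = [1,4,5]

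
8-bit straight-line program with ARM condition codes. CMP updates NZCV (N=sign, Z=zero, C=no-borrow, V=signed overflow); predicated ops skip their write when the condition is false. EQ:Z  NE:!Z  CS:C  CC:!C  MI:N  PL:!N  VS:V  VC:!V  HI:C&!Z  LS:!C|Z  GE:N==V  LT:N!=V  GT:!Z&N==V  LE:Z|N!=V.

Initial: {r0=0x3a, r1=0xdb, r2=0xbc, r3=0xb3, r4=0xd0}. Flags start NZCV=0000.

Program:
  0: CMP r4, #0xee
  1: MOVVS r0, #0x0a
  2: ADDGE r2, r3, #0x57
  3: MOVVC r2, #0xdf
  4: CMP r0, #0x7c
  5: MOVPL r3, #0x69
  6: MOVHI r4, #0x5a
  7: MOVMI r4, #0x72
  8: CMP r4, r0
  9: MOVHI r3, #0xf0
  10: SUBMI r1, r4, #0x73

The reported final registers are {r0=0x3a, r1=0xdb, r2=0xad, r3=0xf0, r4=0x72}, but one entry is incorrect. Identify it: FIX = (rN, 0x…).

[0] flags=1000 → (cmp)
[1] flags=1000 VS?F → skip
[2] flags=1000 GE?F → skip
[3] flags=1000 VC?T → r2=0xdf
[4] flags=1000 → (cmp)
[5] flags=1000 PL?F → skip
[6] flags=1000 HI?F → skip
[7] flags=1000 MI?T → r4=0x72
[8] flags=0010 → (cmp)
[9] flags=0010 HI?T → r3=0xf0
[10] flags=0010 MI?F → skip

FIX = (r2, 0xdf)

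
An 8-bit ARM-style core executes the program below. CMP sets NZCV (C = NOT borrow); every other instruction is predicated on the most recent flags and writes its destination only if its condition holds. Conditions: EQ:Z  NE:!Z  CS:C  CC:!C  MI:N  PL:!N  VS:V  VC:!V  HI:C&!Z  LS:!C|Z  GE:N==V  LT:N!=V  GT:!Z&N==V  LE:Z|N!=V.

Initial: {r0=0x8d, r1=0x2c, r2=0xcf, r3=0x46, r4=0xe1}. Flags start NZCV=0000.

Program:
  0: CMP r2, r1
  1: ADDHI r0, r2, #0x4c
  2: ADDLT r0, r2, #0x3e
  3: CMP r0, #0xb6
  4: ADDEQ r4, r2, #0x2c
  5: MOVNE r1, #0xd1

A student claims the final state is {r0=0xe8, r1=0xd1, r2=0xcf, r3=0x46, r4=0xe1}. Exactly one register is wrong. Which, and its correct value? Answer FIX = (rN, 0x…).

FIX = (r0, 0x0d)

0: ✓ CMP  NZCV=1010
1: ✓ ADDHI  r0←0x1b
2: ✓ ADDLT  r0←0x0d
3: ✓ CMP  NZCV=0000
4: · ADDEQ
5: ✓ MOVNE  r1←0xd1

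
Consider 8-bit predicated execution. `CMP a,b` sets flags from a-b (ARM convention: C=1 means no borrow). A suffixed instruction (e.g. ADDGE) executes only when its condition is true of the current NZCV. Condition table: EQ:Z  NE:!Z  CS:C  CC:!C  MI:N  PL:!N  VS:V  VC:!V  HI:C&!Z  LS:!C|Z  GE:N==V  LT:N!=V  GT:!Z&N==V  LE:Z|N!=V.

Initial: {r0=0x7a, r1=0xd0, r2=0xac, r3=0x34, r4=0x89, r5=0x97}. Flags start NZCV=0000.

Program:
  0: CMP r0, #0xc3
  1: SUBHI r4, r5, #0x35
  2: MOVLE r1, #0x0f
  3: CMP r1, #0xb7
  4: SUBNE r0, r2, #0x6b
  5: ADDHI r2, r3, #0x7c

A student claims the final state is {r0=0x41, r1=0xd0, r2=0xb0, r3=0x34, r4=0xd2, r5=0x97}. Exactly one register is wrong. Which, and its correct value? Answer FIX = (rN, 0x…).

FIX = (r4, 0x89)

[0] flags=1001 → (cmp)
[1] flags=1001 HI?F → skip
[2] flags=1001 LE?F → skip
[3] flags=0010 → (cmp)
[4] flags=0010 NE?T → r0=0x41
[5] flags=0010 HI?T → r2=0xb0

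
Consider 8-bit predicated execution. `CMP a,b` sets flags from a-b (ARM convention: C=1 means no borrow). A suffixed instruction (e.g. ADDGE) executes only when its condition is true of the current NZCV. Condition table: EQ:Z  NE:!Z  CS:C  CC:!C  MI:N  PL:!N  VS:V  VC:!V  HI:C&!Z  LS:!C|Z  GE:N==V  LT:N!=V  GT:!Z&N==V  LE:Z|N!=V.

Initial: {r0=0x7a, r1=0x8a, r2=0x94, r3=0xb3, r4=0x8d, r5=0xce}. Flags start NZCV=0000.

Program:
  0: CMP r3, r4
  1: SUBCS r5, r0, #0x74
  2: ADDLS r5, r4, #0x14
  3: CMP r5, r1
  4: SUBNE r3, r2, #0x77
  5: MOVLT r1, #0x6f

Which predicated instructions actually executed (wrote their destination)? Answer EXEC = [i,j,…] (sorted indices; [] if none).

EXEC = [1,4]

0: ✓ CMP  NZCV=0010
1: ✓ SUBCS  r5←0x06
2: · ADDLS
3: ✓ CMP  NZCV=0000
4: ✓ SUBNE  r3←0x1d
5: · MOVLT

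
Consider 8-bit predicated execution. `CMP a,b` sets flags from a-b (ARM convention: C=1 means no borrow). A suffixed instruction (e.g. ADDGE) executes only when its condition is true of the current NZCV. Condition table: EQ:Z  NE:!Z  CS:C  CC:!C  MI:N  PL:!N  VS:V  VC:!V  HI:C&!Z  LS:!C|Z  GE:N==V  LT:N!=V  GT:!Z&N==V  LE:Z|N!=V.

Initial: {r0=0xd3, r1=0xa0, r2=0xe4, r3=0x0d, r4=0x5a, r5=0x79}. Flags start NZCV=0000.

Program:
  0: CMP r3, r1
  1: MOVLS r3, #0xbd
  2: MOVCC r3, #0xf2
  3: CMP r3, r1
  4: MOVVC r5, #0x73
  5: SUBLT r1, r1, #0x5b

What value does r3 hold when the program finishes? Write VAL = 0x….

VAL = 0xf2

[0] flags=0000 → (cmp)
[1] flags=0000 LS?T → r3=0xbd
[2] flags=0000 CC?T → r3=0xf2
[3] flags=0010 → (cmp)
[4] flags=0010 VC?T → r5=0x73
[5] flags=0010 LT?F → skip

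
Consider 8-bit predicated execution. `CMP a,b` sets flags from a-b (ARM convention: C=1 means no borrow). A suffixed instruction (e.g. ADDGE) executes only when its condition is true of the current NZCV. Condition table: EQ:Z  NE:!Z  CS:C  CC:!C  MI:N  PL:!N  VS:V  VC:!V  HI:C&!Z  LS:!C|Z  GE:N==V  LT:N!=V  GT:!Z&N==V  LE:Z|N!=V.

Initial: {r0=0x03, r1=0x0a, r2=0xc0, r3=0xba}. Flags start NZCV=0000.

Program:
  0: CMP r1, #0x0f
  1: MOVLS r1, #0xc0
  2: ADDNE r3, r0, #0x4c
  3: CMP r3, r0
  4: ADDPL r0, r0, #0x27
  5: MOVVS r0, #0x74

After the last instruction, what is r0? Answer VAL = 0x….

[0] flags=1000 → (cmp)
[1] flags=1000 LS?T → r1=0xc0
[2] flags=1000 NE?T → r3=0x4f
[3] flags=0010 → (cmp)
[4] flags=0010 PL?T → r0=0x2a
[5] flags=0010 VS?F → skip

VAL = 0x2a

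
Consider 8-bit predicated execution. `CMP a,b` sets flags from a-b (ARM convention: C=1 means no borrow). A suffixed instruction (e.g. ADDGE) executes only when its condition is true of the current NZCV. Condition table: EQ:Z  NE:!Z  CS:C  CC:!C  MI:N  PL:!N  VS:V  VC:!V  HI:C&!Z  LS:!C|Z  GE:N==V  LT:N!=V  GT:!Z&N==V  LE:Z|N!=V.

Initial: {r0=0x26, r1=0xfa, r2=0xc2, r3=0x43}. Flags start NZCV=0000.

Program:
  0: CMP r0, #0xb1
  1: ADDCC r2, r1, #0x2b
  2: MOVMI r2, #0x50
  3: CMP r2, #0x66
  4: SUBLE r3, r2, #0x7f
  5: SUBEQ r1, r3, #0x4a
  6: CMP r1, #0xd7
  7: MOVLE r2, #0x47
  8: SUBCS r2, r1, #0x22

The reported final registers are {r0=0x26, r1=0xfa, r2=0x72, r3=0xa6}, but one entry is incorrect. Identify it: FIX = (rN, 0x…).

0: ✓ CMP  NZCV=0000
1: ✓ ADDCC  r2←0x25
2: · MOVMI
3: ✓ CMP  NZCV=1000
4: ✓ SUBLE  r3←0xa6
5: · SUBEQ
6: ✓ CMP  NZCV=0010
7: · MOVLE
8: ✓ SUBCS  r2←0xd8

FIX = (r2, 0xd8)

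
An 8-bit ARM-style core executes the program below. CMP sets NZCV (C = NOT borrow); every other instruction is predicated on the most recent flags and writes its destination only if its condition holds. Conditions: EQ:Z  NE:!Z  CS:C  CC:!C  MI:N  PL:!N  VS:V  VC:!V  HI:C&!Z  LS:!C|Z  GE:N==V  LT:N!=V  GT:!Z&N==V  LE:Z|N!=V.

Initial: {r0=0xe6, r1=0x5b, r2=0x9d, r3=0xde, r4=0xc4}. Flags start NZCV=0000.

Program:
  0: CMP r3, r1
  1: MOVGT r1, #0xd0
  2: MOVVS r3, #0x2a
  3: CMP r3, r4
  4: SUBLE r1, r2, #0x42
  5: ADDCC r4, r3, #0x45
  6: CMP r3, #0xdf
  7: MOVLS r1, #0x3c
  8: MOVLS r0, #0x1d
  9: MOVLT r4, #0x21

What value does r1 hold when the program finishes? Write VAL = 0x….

0: ✓ CMP  NZCV=1010
1: · MOVGT
2: · MOVVS
3: ✓ CMP  NZCV=0010
4: · SUBLE
5: · ADDCC
6: ✓ CMP  NZCV=1000
7: ✓ MOVLS  r1←0x3c
8: ✓ MOVLS  r0←0x1d
9: ✓ MOVLT  r4←0x21

VAL = 0x3c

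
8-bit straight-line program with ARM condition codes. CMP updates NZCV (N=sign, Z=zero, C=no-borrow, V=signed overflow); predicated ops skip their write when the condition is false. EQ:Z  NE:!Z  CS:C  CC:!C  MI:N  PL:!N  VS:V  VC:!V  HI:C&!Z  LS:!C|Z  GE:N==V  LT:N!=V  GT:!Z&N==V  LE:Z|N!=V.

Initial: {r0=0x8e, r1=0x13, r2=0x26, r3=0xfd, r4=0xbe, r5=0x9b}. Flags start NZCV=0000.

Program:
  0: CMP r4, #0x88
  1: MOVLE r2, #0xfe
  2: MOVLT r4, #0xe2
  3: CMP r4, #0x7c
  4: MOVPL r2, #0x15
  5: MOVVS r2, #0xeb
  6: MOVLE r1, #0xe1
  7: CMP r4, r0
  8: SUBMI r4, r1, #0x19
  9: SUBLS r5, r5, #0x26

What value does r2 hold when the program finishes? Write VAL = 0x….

VAL = 0xeb

0: ✓ CMP  NZCV=0010
1: · MOVLE
2: · MOVLT
3: ✓ CMP  NZCV=0011
4: ✓ MOVPL  r2←0x15
5: ✓ MOVVS  r2←0xeb
6: ✓ MOVLE  r1←0xe1
7: ✓ CMP  NZCV=0010
8: · SUBMI
9: · SUBLS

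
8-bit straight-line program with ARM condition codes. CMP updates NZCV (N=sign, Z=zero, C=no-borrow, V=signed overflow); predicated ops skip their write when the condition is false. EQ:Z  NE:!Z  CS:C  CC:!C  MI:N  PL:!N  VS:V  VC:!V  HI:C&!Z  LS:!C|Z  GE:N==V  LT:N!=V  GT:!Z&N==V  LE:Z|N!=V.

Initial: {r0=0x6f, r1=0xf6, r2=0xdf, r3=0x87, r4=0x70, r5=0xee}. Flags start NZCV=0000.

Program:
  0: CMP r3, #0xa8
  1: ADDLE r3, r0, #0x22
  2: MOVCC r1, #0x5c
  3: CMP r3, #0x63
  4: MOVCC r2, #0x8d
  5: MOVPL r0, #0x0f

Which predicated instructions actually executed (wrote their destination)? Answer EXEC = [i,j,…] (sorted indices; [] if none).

EXEC = [1,2,5]

[0] flags=1000 → (cmp)
[1] flags=1000 LE?T → r3=0x91
[2] flags=1000 CC?T → r1=0x5c
[3] flags=0011 → (cmp)
[4] flags=0011 CC?F → skip
[5] flags=0011 PL?T → r0=0x0f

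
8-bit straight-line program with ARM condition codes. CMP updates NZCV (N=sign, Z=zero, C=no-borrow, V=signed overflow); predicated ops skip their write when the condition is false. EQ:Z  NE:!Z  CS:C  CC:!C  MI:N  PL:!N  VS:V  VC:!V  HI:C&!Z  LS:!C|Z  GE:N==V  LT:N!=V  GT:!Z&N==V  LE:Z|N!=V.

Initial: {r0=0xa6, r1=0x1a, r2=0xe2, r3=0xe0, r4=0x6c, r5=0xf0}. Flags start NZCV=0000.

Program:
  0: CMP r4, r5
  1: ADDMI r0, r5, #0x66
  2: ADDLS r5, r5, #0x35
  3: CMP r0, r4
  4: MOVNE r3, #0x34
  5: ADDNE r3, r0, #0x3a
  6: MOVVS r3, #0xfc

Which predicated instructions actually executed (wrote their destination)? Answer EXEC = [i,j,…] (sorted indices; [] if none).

0: ✓ CMP  NZCV=0000
1: · ADDMI
2: ✓ ADDLS  r5←0x25
3: ✓ CMP  NZCV=0011
4: ✓ MOVNE  r3←0x34
5: ✓ ADDNE  r3←0xe0
6: ✓ MOVVS  r3←0xfc

EXEC = [2,4,5,6]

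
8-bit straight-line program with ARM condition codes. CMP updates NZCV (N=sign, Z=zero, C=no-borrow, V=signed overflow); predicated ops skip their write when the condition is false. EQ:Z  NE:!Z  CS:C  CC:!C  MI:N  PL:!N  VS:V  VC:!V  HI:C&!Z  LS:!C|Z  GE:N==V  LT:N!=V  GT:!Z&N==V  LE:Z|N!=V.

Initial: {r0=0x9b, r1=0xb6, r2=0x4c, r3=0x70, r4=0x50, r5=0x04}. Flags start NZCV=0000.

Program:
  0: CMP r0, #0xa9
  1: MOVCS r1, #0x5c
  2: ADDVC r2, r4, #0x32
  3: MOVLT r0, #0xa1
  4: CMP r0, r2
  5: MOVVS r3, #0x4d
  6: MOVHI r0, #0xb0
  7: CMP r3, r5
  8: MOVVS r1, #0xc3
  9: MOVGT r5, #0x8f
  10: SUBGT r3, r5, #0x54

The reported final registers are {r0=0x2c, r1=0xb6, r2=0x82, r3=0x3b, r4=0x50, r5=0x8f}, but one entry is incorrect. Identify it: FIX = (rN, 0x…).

0: ✓ CMP  NZCV=1000
1: · MOVCS
2: ✓ ADDVC  r2←0x82
3: ✓ MOVLT  r0←0xa1
4: ✓ CMP  NZCV=0010
5: · MOVVS
6: ✓ MOVHI  r0←0xb0
7: ✓ CMP  NZCV=0010
8: · MOVVS
9: ✓ MOVGT  r5←0x8f
10: ✓ SUBGT  r3←0x3b

FIX = (r0, 0xb0)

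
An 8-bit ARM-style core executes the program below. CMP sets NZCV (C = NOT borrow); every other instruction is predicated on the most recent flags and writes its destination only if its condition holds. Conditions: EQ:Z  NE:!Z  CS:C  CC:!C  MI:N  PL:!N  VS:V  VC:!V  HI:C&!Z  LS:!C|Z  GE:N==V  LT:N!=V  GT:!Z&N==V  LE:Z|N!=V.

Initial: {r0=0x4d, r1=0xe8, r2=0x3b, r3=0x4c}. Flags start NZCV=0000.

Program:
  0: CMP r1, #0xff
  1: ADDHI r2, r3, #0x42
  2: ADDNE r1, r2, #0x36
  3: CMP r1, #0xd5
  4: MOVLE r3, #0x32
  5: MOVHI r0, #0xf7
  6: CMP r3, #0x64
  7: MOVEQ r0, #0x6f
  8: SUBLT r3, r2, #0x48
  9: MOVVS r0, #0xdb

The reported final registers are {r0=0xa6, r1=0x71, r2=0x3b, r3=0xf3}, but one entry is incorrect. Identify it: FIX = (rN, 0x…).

[0] flags=1000 → (cmp)
[1] flags=1000 HI?F → skip
[2] flags=1000 NE?T → r1=0x71
[3] flags=1001 → (cmp)
[4] flags=1001 LE?F → skip
[5] flags=1001 HI?F → skip
[6] flags=1000 → (cmp)
[7] flags=1000 EQ?F → skip
[8] flags=1000 LT?T → r3=0xf3
[9] flags=1000 VS?F → skip

FIX = (r0, 0x4d)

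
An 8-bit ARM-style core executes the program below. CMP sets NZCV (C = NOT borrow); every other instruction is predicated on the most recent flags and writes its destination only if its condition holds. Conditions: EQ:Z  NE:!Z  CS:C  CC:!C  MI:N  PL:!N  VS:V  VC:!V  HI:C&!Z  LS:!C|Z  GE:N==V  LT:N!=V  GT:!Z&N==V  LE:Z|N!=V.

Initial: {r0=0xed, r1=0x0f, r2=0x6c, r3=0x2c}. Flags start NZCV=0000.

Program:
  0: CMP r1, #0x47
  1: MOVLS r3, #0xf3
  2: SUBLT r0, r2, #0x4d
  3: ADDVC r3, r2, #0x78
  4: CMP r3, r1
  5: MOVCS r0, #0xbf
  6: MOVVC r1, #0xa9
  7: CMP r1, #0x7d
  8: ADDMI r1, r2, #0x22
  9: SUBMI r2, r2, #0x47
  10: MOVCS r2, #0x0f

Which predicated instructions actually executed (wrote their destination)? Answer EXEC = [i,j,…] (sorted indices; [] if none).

[0] flags=1000 → (cmp)
[1] flags=1000 LS?T → r3=0xf3
[2] flags=1000 LT?T → r0=0x1f
[3] flags=1000 VC?T → r3=0xe4
[4] flags=1010 → (cmp)
[5] flags=1010 CS?T → r0=0xbf
[6] flags=1010 VC?T → r1=0xa9
[7] flags=0011 → (cmp)
[8] flags=0011 MI?F → skip
[9] flags=0011 MI?F → skip
[10] flags=0011 CS?T → r2=0x0f

EXEC = [1,2,3,5,6,10]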